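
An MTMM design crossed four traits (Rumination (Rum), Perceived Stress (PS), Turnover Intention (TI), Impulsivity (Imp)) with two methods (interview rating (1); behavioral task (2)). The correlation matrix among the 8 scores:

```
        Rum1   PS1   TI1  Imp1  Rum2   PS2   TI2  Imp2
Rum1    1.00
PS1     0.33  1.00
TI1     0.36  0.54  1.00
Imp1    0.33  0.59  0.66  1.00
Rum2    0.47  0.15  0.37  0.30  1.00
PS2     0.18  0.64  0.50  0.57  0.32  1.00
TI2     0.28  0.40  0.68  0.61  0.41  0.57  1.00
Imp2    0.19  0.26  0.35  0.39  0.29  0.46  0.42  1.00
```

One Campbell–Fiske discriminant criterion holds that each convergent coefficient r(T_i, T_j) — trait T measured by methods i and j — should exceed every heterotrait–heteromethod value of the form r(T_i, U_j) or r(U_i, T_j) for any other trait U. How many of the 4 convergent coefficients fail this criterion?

1

Checking each validity diagonal entry against its comparison values:
Rum (methods 1·2): 0.47 vs {0.18, 0.15, 0.28, 0.37, 0.19, 0.30} → pass.
PS (methods 1·2): 0.64 vs {0.15, 0.18, 0.40, 0.50, 0.26, 0.57} → pass.
TI (methods 1·2): 0.68 vs {0.37, 0.28, 0.50, 0.40, 0.35, 0.61} → pass.
Imp (methods 1·2): 0.39 vs {0.30, 0.19, 0.57, 0.26, 0.61, 0.35} → fail.
1 of 4 fail.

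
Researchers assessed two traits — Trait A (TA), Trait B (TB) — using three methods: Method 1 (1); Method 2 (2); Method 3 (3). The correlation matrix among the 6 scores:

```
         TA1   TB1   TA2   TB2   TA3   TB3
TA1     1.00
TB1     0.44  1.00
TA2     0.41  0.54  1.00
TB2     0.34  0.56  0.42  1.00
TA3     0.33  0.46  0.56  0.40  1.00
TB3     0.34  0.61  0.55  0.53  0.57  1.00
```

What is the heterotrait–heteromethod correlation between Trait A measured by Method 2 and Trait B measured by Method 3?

Different traits and methods: r(TA2, TB3) = 0.55.

0.55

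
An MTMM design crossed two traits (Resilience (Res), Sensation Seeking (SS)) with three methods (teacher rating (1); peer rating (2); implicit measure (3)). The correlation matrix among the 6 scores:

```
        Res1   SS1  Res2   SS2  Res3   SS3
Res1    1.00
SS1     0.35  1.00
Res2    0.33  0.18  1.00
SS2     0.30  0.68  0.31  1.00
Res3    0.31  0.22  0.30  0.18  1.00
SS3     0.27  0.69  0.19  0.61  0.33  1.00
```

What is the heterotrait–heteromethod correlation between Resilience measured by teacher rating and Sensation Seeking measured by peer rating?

0.30

Different traits and methods: r(Res1, SS2) = 0.30.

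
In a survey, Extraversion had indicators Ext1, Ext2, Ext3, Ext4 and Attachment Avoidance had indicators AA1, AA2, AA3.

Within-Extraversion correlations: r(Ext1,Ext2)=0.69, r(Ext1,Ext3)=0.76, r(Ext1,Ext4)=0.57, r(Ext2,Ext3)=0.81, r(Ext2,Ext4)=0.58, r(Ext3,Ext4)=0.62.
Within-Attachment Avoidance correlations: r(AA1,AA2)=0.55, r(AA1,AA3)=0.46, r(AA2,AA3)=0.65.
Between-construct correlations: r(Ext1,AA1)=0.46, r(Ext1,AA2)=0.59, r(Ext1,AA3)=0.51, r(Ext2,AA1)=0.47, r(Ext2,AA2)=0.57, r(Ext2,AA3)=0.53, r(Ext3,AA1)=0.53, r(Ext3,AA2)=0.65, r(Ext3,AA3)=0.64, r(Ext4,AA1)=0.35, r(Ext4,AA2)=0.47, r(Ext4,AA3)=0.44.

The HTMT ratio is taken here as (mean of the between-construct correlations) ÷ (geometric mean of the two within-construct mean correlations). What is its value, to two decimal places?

0.85

Mean between = 6.21/12 = 0.5175.
Mean within-Ext = 4.03/6 = 0.6717; mean within-AA = 1.66/3 = 0.5533.
Geometric mean = √(0.6717 × 0.5533) = 0.6096.
HTMT = 0.5175 / 0.6096 = 0.85.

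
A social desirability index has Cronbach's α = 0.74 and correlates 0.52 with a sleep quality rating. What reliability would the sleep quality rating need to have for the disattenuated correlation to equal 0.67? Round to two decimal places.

0.81

r_true = r_obs / √(r_xx · r_yy) ⇒ 0.67 = 0.52 / √(0.74 · r_yy).
√(0.74 · r_yy) = 0.52 / 0.67 = 0.7761; 0.74 · r_yy = 0.6023; r_yy = 0.6023 / 0.74 ≈ 0.81.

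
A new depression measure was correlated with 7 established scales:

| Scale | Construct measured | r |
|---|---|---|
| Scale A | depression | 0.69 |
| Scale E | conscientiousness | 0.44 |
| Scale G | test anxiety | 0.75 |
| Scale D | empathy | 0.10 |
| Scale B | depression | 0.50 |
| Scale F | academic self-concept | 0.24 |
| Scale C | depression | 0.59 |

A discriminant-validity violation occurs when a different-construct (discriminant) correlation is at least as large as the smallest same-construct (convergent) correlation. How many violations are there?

1

Convergent (same construct = depression): Scale A, Scale B, Scale C.
Smallest convergent = 0.50. Discriminant values: 0.44, 0.75, 0.10, 0.24; count ≥ 0.50 → 1.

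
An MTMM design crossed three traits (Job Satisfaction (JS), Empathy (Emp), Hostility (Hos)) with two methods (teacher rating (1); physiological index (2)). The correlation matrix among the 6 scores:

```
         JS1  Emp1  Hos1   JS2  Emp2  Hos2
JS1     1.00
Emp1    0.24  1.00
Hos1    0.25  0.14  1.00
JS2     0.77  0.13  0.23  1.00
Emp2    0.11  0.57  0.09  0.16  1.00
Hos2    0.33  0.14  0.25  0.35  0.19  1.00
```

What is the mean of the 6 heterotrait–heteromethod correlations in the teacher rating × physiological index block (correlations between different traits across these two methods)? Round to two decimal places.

HTHM values (method 1 × method 2): 0.11, 0.33, 0.13, 0.14, 0.23, 0.09; mean = 1.03/6 = 0.17.

0.17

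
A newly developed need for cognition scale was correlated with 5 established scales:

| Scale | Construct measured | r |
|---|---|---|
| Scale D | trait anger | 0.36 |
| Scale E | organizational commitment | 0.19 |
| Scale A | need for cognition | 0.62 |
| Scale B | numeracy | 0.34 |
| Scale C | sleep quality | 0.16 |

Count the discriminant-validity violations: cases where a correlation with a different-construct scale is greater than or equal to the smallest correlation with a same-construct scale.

0

Convergent (same construct = need for cognition): Scale A.
Smallest convergent = 0.62. Discriminant values: 0.36, 0.19, 0.34, 0.16; count ≥ 0.62 → 0.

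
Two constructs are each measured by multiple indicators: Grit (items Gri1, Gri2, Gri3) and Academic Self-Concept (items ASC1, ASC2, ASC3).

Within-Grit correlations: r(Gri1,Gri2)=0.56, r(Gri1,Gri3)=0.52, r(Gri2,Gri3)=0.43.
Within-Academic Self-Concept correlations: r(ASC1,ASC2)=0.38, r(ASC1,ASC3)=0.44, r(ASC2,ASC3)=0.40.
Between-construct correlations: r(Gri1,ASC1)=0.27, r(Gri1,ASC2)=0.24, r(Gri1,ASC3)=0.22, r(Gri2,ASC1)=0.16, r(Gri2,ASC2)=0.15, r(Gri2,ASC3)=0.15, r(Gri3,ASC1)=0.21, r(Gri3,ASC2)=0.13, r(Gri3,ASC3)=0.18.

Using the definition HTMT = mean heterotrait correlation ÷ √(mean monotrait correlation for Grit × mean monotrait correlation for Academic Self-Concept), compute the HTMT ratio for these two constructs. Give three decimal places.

0.420

Mean between = 1.71/9 = 0.1900.
Mean within-Gri = 1.51/3 = 0.5033; mean within-ASC = 1.22/3 = 0.4067.
Geometric mean = √(0.5033 × 0.4067) = 0.4524.
HTMT = 0.1900 / 0.4524 = 0.420.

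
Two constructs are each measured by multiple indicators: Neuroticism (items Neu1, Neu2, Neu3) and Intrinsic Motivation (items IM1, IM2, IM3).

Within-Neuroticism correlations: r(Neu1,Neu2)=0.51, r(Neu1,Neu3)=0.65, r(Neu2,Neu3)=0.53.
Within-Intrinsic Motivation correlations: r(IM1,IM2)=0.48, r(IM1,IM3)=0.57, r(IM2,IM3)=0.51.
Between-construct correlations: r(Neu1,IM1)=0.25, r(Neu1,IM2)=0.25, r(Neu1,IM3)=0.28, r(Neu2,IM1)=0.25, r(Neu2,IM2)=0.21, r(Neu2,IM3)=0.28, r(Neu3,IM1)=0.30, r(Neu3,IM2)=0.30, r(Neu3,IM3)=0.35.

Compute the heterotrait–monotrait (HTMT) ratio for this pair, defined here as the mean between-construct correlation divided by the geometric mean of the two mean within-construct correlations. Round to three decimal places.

0.507

Mean heterotrait r = 2.47/9 = 0.2744.
Mean within-Neu = 1.69/3 = 0.5633; mean within-IM = 1.56/3 = 0.5200.
Geometric mean = √(0.5633 × 0.5200) = 0.5412.
HTMT = 0.2744 / 0.5412 = 0.507.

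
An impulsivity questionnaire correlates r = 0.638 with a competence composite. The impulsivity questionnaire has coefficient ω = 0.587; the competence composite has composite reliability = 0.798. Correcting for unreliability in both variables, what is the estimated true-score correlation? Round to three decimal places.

0.932

r_true = r_obs / √(r_xx · r_yy) = 0.638 / √(0.587 × 0.798) = 0.638 / √0.468426 = 0.638 / 0.6844 ≈ 0.932.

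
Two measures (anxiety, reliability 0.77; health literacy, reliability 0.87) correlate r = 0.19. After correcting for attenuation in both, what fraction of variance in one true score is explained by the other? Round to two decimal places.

Disattenuated r = 0.19 / √(0.77 × 0.87) = 0.19 / 0.8185 = 0.2321.
Shared true-score variance = 0.2321² = 0.0539 ≈ 0.05.

0.05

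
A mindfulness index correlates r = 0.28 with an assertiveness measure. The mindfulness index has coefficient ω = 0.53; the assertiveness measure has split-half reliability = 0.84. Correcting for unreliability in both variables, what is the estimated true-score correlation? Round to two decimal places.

r_true = r_obs / √(r_xx · r_yy) = 0.28 / √(0.53 × 0.84) = 0.28 / √0.4452 = 0.28 / 0.6672 ≈ 0.42.

0.42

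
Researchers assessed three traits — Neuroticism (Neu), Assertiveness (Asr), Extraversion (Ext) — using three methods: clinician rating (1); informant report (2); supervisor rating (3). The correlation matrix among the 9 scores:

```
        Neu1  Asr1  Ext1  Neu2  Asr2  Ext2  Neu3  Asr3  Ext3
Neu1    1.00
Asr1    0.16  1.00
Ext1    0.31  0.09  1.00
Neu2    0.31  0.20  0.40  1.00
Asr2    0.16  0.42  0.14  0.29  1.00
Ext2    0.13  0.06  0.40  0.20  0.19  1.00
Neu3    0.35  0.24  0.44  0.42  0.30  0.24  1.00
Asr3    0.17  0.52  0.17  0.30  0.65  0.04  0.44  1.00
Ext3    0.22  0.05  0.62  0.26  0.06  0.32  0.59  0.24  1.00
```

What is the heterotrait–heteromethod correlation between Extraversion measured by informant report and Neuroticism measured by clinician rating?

0.13

Different traits and methods: r(Ext2, Neu1) = 0.13.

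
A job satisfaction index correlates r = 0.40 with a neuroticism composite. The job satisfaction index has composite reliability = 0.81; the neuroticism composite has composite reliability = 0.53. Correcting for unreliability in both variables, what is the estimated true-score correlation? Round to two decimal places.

0.61

r_true = r_obs / √(r_xx · r_yy) = 0.40 / √(0.81 × 0.53) = 0.40 / √0.4293 = 0.40 / 0.6552 ≈ 0.61.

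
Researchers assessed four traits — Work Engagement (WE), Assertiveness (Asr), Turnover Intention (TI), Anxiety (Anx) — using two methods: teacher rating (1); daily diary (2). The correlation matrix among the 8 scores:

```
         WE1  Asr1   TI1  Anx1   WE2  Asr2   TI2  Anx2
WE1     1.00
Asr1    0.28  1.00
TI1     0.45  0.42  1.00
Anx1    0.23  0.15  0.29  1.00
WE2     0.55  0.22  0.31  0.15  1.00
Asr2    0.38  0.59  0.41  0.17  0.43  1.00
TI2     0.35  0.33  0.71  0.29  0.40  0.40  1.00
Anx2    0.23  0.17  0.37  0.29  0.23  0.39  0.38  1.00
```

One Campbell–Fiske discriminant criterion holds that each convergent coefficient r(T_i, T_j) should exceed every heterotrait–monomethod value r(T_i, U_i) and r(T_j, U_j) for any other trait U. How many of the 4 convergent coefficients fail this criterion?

Checking each validity diagonal entry against its comparison values:
WE (methods 1·2): 0.55 vs {0.28, 0.43, 0.45, 0.40, 0.23, 0.23} → pass.
Asr (methods 1·2): 0.59 vs {0.28, 0.43, 0.42, 0.40, 0.15, 0.39} → pass.
TI (methods 1·2): 0.71 vs {0.45, 0.40, 0.42, 0.40, 0.29, 0.38} → pass.
Anx (methods 1·2): 0.29 vs {0.23, 0.23, 0.15, 0.39, 0.29, 0.38} → fail.
1 of 4 fail.

1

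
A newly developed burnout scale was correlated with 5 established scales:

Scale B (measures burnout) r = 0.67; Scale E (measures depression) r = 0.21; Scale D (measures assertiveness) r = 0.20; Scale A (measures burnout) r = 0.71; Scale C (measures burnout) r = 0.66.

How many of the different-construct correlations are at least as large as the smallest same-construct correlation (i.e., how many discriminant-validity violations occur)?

0

Convergent (same construct = burnout): Scale B, Scale A, Scale C.
Smallest convergent = 0.66. Discriminant values: 0.21, 0.20; count ≥ 0.66 → 0.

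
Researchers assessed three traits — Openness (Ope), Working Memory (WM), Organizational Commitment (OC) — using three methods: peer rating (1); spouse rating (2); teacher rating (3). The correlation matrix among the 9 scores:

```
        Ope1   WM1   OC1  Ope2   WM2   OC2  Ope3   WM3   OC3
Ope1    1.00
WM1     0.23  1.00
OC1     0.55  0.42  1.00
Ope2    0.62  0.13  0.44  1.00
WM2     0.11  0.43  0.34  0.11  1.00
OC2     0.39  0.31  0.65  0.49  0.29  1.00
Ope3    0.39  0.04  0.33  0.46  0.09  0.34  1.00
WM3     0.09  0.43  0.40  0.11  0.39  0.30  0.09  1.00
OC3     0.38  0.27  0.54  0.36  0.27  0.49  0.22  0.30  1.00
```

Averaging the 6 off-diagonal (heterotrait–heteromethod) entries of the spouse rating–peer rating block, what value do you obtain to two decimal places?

HTHM values (method 2 × method 1): 0.13, 0.44, 0.11, 0.34, 0.39, 0.31; mean = 1.72/6 = 0.29.

0.29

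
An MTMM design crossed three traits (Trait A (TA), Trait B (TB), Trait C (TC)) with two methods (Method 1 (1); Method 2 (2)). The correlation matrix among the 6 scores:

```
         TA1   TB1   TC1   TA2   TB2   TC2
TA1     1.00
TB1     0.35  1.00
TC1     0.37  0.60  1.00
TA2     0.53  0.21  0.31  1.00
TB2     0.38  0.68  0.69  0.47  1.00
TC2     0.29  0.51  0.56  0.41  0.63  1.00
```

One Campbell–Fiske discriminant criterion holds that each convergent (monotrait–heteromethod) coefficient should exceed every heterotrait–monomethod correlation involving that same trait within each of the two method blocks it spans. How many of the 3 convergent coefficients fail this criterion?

Convergent coefficients and their comparison sets:
TA (methods 1·2): 0.53 vs {0.35, 0.47, 0.37, 0.41} → pass.
TB (methods 1·2): 0.68 vs {0.35, 0.47, 0.60, 0.63} → pass.
TC (methods 1·2): 0.56 vs {0.37, 0.41, 0.60, 0.63} → fail.
1 of 3 fail.

1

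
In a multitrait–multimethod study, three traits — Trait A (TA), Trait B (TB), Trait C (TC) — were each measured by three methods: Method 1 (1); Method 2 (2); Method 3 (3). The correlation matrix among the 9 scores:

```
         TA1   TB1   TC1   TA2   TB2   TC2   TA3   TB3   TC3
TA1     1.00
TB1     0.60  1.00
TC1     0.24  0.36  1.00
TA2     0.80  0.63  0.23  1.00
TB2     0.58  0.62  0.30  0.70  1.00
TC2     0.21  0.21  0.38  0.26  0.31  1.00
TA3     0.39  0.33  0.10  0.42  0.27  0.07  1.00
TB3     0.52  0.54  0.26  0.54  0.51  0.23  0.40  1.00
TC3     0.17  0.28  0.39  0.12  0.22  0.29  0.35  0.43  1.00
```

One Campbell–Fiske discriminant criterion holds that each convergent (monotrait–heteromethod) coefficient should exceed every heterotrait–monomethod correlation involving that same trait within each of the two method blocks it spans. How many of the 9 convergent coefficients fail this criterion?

Checking each validity diagonal entry against its comparison values:
TA (methods 1·2): 0.80 vs {0.60, 0.70, 0.24, 0.26} → pass.
TA (methods 1·3): 0.39 vs {0.60, 0.40, 0.24, 0.35} → fail.
TA (methods 2·3): 0.42 vs {0.70, 0.40, 0.26, 0.35} → fail.
TB (methods 1·2): 0.62 vs {0.60, 0.70, 0.36, 0.31} → fail.
TB (methods 1·3): 0.54 vs {0.60, 0.40, 0.36, 0.43} → fail.
TB (methods 2·3): 0.51 vs {0.70, 0.40, 0.31, 0.43} → fail.
TC (methods 1·2): 0.38 vs {0.24, 0.26, 0.36, 0.31} → pass.
TC (methods 1·3): 0.39 vs {0.24, 0.35, 0.36, 0.43} → fail.
TC (methods 2·3): 0.29 vs {0.26, 0.35, 0.31, 0.43} → fail.
7 of 9 fail.

7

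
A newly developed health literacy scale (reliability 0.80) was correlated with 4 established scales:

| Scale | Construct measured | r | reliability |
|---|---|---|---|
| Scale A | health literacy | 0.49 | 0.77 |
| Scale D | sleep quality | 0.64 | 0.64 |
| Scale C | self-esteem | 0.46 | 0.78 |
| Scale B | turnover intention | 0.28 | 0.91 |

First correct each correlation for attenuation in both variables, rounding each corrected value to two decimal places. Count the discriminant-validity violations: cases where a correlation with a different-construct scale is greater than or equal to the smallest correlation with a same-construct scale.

Disattenuated r (r / √(r_scale · r_new)):
  Scale A (conv): 0.49 / √(0.77·0.80) = 0.62
  Scale D (disc): 0.64 / √(0.64·0.80) = 0.89
  Scale C (disc): 0.46 / √(0.78·0.80) = 0.58
  Scale B (disc): 0.28 / √(0.91·0.80) = 0.33
Smallest convergent = 0.62. Discriminant values: 0.89, 0.58, 0.33; count ≥ 0.62 → 1.

1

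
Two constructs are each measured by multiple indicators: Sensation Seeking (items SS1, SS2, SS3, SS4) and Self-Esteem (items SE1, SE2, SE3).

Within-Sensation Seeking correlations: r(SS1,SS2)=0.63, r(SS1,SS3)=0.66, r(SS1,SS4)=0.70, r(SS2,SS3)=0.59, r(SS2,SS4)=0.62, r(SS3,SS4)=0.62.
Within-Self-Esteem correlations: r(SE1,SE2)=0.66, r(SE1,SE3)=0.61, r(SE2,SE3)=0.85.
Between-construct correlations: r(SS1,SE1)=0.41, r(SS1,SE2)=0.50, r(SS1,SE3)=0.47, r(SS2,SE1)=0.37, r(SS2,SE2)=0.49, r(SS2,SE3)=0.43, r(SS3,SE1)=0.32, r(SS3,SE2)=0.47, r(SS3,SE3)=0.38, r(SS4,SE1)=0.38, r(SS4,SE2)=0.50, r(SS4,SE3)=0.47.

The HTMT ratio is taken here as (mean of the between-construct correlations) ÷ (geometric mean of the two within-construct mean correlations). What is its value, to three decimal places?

Mean heterotrait r = 5.19/12 = 0.4325.
Mean within-SS = 3.82/6 = 0.6367; mean within-SE = 2.12/3 = 0.7067.
Geometric mean = √(0.6367 × 0.7067) = 0.6708.
HTMT = 0.4325 / 0.6708 = 0.645.

0.645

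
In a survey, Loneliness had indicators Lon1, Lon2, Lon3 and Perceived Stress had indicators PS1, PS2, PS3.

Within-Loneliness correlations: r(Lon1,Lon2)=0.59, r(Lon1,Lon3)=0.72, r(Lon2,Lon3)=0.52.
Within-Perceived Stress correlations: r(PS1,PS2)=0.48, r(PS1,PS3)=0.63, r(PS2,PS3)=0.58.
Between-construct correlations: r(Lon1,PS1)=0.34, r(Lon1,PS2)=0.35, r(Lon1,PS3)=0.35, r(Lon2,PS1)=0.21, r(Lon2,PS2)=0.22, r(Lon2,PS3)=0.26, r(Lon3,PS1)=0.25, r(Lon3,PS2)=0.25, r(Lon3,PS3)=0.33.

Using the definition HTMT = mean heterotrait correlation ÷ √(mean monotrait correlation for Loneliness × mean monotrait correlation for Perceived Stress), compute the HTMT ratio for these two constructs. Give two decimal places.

0.49

Between-construct mean = 2.56/9 = 0.2844.
Mean within-Lon = 1.83/3 = 0.6100; mean within-PS = 1.69/3 = 0.5633.
Geometric mean = √(0.6100 × 0.5633) = 0.5862.
HTMT = 0.2844 / 0.5862 = 0.49.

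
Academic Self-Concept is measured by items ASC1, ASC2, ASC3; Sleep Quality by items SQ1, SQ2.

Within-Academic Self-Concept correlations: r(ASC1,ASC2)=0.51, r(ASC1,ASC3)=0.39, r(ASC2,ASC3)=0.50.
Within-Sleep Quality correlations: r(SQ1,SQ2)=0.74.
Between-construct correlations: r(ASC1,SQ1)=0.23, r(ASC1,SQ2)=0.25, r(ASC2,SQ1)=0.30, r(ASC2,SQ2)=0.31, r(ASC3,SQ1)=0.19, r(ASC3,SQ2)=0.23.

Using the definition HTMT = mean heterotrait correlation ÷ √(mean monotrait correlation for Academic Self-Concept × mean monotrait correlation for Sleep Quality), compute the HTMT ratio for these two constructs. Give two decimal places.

Between-construct mean = 1.51/6 = 0.2517.
Mean within-ASC = 1.40/3 = 0.4667; mean within-SQ = 0.74/1 = 0.7400.
Geometric mean = √(0.4667 × 0.7400) = 0.5877.
HTMT = 0.2517 / 0.5877 = 0.43.

0.43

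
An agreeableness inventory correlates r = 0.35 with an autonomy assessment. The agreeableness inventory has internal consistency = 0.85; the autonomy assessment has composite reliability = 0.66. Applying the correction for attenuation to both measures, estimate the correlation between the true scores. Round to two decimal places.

r_true = r_obs / √(r_xx · r_yy) = 0.35 / √(0.85 × 0.66) = 0.35 / √0.5610 = 0.35 / 0.7490 ≈ 0.47.

0.47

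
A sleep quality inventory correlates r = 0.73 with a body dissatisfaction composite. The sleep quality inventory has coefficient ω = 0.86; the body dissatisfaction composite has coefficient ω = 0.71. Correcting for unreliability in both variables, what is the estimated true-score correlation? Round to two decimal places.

0.93

r_true = r_obs / √(r_xx · r_yy) = 0.73 / √(0.86 × 0.71) = 0.73 / √0.6106 = 0.73 / 0.7814 ≈ 0.93.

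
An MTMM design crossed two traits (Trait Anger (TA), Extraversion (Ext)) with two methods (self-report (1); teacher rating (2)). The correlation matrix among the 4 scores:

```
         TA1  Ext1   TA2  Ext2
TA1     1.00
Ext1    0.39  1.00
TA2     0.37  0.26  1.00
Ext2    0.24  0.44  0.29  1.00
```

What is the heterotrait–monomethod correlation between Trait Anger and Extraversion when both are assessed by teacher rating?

0.29

Different traits, same method: r(TA2, Ext2) = 0.29.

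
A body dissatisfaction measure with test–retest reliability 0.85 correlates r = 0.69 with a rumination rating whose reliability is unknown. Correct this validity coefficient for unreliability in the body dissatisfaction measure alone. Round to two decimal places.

0.75

Single correction: r_c = r_obs / √r_xx = 0.69 / √0.85 = 0.69 / 0.9220 ≈ 0.75.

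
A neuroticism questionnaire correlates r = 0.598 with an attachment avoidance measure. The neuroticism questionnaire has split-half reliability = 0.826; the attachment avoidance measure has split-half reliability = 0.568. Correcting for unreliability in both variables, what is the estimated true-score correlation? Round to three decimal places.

0.873

r_true = r_obs / √(r_xx · r_yy) = 0.598 / √(0.826 × 0.568) = 0.598 / √0.469168 = 0.598 / 0.6850 ≈ 0.873.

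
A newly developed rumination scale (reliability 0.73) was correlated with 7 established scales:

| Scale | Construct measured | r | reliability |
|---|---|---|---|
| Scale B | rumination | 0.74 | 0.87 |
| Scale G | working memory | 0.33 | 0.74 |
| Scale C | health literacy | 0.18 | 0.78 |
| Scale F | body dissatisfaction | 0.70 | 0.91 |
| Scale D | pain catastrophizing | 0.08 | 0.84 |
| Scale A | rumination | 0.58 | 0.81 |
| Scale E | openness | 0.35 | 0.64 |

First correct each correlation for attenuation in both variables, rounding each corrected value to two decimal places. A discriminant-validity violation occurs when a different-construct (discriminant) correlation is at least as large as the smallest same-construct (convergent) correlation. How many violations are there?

1

Disattenuated r (r / √(r_scale · r_new)):
  Scale B (conv): 0.74 / √(0.87·0.73) = 0.93
  Scale G (disc): 0.33 / √(0.74·0.73) = 0.45
  Scale C (disc): 0.18 / √(0.78·0.73) = 0.24
  Scale F (disc): 0.70 / √(0.91·0.73) = 0.86
  Scale D (disc): 0.08 / √(0.84·0.73) = 0.10
  Scale A (conv): 0.58 / √(0.81·0.73) = 0.75
  Scale E (disc): 0.35 / √(0.64·0.73) = 0.51
Smallest convergent = 0.75. Discriminant values: 0.45, 0.24, 0.86, 0.10, 0.51; count ≥ 0.75 → 1.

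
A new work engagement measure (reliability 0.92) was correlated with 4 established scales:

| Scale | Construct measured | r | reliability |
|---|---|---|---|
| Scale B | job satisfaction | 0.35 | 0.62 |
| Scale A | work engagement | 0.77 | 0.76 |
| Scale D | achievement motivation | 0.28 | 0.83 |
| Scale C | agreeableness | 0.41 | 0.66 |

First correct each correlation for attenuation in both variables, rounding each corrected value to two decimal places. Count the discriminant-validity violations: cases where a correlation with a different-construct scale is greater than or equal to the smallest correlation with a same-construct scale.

0

Disattenuated r (r / √(r_scale · r_new)):
  Scale B (disc): 0.35 / √(0.62·0.92) = 0.46
  Scale A (conv): 0.77 / √(0.76·0.92) = 0.92
  Scale D (disc): 0.28 / √(0.83·0.92) = 0.32
  Scale C (disc): 0.41 / √(0.66·0.92) = 0.53
Smallest convergent = 0.92. Discriminant values: 0.46, 0.32, 0.53; count ≥ 0.92 → 0.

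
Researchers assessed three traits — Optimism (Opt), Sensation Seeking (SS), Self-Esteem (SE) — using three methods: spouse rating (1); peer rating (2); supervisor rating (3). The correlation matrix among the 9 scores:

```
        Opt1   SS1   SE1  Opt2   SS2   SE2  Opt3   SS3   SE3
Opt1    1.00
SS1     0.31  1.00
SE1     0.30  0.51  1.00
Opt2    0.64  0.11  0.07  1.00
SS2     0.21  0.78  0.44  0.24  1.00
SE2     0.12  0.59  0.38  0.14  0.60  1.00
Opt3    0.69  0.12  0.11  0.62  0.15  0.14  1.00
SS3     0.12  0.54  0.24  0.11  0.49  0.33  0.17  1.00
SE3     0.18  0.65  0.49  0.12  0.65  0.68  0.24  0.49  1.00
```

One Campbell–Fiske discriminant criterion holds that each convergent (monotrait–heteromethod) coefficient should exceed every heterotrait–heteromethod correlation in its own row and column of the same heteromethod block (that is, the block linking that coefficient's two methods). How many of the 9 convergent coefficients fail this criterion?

4

Convergent coefficients and their comparison sets:
Opt (methods 1·2): 0.64 vs {0.21, 0.11, 0.12, 0.07} → pass.
Opt (methods 1·3): 0.69 vs {0.12, 0.12, 0.18, 0.11} → pass.
Opt (methods 2·3): 0.62 vs {0.11, 0.15, 0.12, 0.14} → pass.
SS (methods 1·2): 0.78 vs {0.11, 0.21, 0.59, 0.44} → pass.
SS (methods 1·3): 0.54 vs {0.12, 0.12, 0.65, 0.24} → fail.
SS (methods 2·3): 0.49 vs {0.15, 0.11, 0.65, 0.33} → fail.
SE (methods 1·2): 0.38 vs {0.07, 0.12, 0.44, 0.59} → fail.
SE (methods 1·3): 0.49 vs {0.11, 0.18, 0.24, 0.65} → fail.
SE (methods 2·3): 0.68 vs {0.14, 0.12, 0.33, 0.65} → pass.
4 of 9 fail.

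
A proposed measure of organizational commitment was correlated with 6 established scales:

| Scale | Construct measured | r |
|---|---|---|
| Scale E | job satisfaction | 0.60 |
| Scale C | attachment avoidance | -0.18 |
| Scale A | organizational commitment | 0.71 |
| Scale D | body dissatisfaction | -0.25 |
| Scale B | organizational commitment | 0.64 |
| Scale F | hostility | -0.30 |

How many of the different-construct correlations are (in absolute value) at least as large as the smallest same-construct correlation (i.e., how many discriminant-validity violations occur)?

Convergent (same construct = organizational commitment): Scale A, Scale B.
Smallest convergent = 0.64. Discriminant |r|: 0.60, 0.18, 0.25, 0.30; count ≥ 0.64 → 0.

0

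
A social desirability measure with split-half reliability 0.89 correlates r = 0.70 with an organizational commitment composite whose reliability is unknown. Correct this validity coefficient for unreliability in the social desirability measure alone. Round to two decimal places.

Single correction: r_c = r_obs / √r_xx = 0.70 / √0.89 = 0.70 / 0.9434 ≈ 0.74.

0.74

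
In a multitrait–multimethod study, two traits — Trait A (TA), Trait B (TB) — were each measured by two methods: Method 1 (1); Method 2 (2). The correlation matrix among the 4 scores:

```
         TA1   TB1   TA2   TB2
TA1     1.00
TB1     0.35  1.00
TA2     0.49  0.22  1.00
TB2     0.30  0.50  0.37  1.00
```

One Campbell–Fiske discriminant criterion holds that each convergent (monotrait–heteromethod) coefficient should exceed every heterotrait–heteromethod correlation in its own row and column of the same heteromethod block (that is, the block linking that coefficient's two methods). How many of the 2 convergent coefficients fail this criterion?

Convergent coefficients and their comparison sets:
TA (methods 1·2): 0.49 vs {0.30, 0.22} → pass.
TB (methods 1·2): 0.50 vs {0.22, 0.30} → pass.
0 of 2 fail.

0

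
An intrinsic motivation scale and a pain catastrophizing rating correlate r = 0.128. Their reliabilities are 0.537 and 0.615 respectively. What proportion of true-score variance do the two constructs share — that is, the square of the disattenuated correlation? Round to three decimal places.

0.050

Disattenuated r = 0.128 / √(0.537 × 0.615) = 0.128 / 0.5747 = 0.2227.
Shared true-score variance = 0.2227² = 0.0496 ≈ 0.050.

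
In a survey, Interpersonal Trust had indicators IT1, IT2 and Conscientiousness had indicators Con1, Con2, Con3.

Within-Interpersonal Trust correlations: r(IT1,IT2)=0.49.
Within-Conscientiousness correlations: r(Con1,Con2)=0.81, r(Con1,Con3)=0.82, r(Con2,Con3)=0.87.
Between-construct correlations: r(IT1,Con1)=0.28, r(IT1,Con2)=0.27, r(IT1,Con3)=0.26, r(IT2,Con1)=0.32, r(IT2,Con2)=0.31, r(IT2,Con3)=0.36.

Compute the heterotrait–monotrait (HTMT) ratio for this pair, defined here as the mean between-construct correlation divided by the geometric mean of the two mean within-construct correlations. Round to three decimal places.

0.469

Between-construct mean = 1.80/6 = 0.3000.
Mean within-IT = 0.49/1 = 0.4900; mean within-Con = 2.50/3 = 0.8333.
Geometric mean = √(0.4900 × 0.8333) = 0.6390.
HTMT = 0.3000 / 0.6390 = 0.469.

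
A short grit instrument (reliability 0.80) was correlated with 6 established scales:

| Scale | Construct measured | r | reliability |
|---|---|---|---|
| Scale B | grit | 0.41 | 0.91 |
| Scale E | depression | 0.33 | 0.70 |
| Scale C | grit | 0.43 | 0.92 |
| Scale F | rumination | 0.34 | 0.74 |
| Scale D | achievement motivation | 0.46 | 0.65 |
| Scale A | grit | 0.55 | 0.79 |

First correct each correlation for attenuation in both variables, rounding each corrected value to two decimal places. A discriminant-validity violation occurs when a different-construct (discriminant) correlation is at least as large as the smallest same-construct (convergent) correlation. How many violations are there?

1

Disattenuated r (r / √(r_scale · r_new)):
  Scale B (conv): 0.41 / √(0.91·0.80) = 0.48
  Scale E (disc): 0.33 / √(0.70·0.80) = 0.44
  Scale C (conv): 0.43 / √(0.92·0.80) = 0.50
  Scale F (disc): 0.34 / √(0.74·0.80) = 0.44
  Scale D (disc): 0.46 / √(0.65·0.80) = 0.64
  Scale A (conv): 0.55 / √(0.79·0.80) = 0.69
Smallest convergent = 0.48. Discriminant values: 0.44, 0.44, 0.64; count ≥ 0.48 → 1.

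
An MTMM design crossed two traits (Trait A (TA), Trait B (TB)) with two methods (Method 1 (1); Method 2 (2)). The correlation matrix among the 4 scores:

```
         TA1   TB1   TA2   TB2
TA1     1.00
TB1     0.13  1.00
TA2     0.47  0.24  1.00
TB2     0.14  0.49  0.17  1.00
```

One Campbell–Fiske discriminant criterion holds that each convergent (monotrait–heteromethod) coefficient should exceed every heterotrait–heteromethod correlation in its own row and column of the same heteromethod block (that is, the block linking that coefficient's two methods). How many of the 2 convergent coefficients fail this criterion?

Each convergent coefficient versus the relevant comparison correlations:
TA (methods 1·2): 0.47 vs {0.14, 0.24} → pass.
TB (methods 1·2): 0.49 vs {0.24, 0.14} → pass.
0 of 2 fail.

0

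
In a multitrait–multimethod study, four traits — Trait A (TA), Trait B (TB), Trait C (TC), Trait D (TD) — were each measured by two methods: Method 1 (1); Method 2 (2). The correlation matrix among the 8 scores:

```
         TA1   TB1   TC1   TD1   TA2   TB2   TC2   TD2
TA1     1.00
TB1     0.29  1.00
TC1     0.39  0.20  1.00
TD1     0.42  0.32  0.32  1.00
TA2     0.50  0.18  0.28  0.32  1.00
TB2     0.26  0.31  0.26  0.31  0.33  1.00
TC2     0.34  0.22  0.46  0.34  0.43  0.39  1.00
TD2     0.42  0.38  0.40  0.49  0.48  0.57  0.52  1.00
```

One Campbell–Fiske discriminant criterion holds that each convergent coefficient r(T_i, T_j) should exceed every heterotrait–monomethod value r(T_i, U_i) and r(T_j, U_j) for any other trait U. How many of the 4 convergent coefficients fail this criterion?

3

Checking each validity diagonal entry against its comparison values:
TA (methods 1·2): 0.50 vs {0.29, 0.33, 0.39, 0.43, 0.42, 0.48} → pass.
TB (methods 1·2): 0.31 vs {0.29, 0.33, 0.20, 0.39, 0.32, 0.57} → fail.
TC (methods 1·2): 0.46 vs {0.39, 0.43, 0.20, 0.39, 0.32, 0.52} → fail.
TD (methods 1·2): 0.49 vs {0.42, 0.48, 0.32, 0.57, 0.32, 0.52} → fail.
3 of 4 fail.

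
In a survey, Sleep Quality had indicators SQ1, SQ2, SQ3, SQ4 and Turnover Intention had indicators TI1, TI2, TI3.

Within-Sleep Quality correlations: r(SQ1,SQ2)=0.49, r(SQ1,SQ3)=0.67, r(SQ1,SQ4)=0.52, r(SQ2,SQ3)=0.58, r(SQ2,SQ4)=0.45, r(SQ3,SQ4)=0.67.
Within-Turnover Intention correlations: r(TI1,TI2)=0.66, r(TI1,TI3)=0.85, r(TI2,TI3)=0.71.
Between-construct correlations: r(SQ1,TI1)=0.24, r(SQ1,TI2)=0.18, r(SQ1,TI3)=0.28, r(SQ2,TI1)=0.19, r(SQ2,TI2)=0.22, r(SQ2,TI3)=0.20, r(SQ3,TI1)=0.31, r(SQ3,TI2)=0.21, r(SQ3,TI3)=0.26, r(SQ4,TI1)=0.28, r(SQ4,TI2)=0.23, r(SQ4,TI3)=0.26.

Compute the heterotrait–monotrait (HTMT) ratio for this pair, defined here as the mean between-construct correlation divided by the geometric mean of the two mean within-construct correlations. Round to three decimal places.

0.369

Mean heterotrait r = 2.86/12 = 0.2383.
Mean within-SQ = 3.38/6 = 0.5633; mean within-TI = 2.22/3 = 0.7400.
Geometric mean = √(0.5633 × 0.7400) = 0.6456.
HTMT = 0.2383 / 0.6456 = 0.369.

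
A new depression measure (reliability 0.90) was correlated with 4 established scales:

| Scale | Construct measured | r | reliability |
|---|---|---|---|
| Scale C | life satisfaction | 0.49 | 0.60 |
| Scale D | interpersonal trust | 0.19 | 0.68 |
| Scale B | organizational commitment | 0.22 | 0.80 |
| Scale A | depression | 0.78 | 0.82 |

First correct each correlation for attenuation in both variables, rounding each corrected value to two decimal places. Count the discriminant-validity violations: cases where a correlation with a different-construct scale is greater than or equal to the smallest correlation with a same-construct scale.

0

Disattenuated r (r / √(r_scale · r_new)):
  Scale C (disc): 0.49 / √(0.60·0.90) = 0.67
  Scale D (disc): 0.19 / √(0.68·0.90) = 0.24
  Scale B (disc): 0.22 / √(0.80·0.90) = 0.26
  Scale A (conv): 0.78 / √(0.82·0.90) = 0.91
Smallest convergent = 0.91. Discriminant values: 0.67, 0.24, 0.26; count ≥ 0.91 → 0.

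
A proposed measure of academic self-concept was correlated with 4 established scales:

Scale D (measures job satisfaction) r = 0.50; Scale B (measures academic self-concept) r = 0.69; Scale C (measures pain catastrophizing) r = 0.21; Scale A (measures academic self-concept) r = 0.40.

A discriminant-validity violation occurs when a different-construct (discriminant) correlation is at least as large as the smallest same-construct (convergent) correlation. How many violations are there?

Convergent (same construct = academic self-concept): Scale B, Scale A.
Smallest convergent = 0.40. Discriminant values: 0.50, 0.21; count ≥ 0.40 → 1.

1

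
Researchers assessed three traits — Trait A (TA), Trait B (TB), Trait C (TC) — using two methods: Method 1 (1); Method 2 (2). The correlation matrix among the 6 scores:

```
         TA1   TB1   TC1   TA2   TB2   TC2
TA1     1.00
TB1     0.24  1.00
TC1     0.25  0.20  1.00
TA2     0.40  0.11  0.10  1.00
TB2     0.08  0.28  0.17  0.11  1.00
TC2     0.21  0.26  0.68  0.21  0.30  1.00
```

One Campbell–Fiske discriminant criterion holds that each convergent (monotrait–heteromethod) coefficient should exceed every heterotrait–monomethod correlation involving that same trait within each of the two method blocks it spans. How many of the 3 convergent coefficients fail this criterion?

1

Checking each validity diagonal entry against its comparison values:
TA (methods 1·2): 0.40 vs {0.24, 0.11, 0.25, 0.21} → pass.
TB (methods 1·2): 0.28 vs {0.24, 0.11, 0.20, 0.30} → fail.
TC (methods 1·2): 0.68 vs {0.25, 0.21, 0.20, 0.30} → pass.
1 of 3 fail.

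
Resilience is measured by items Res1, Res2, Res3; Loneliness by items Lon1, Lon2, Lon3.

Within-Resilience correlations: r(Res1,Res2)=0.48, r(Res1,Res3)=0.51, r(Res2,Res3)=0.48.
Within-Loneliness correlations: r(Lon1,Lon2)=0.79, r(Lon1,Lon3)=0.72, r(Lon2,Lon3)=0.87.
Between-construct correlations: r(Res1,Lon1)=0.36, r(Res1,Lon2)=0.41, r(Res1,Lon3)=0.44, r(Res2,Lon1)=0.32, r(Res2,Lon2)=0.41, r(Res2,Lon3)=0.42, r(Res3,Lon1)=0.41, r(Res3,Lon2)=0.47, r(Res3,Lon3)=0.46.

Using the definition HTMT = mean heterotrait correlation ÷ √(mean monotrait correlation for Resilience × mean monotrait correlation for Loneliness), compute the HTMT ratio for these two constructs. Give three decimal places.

Mean between = 3.70/9 = 0.4111.
Mean within-Res = 1.47/3 = 0.4900; mean within-Lon = 2.38/3 = 0.7933.
Geometric mean = √(0.4900 × 0.7933) = 0.6235.
HTMT = 0.4111 / 0.6235 = 0.659.

0.659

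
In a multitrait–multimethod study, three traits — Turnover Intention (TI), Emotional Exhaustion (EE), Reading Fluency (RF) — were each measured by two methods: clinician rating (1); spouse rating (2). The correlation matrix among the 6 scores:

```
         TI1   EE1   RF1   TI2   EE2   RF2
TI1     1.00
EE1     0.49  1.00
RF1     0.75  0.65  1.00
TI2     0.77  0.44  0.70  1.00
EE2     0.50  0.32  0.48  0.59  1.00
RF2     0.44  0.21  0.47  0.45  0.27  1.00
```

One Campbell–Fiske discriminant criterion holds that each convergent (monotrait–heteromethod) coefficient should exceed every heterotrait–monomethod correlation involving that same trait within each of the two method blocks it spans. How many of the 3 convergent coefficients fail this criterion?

Each convergent coefficient versus the relevant comparison correlations:
TI (methods 1·2): 0.77 vs {0.49, 0.59, 0.75, 0.45} → pass.
EE (methods 1·2): 0.32 vs {0.49, 0.59, 0.65, 0.27} → fail.
RF (methods 1·2): 0.47 vs {0.75, 0.45, 0.65, 0.27} → fail.
2 of 3 fail.

2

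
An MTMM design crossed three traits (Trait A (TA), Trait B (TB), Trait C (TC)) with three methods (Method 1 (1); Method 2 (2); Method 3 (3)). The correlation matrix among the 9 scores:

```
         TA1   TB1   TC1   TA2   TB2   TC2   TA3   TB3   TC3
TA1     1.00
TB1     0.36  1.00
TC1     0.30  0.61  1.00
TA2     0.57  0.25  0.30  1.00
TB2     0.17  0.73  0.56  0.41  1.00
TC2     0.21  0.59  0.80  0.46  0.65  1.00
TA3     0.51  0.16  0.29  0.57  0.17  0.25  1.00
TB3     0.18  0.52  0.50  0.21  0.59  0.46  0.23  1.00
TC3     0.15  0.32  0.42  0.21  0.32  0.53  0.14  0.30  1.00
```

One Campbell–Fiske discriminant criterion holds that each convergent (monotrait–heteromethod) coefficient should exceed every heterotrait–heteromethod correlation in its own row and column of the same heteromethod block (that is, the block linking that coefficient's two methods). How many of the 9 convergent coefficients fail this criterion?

1

Convergent coefficients and their comparison sets:
TA (methods 1·2): 0.57 vs {0.17, 0.25, 0.21, 0.30} → pass.
TA (methods 1·3): 0.51 vs {0.18, 0.16, 0.15, 0.29} → pass.
TA (methods 2·3): 0.57 vs {0.21, 0.17, 0.21, 0.25} → pass.
TB (methods 1·2): 0.73 vs {0.25, 0.17, 0.59, 0.56} → pass.
TB (methods 1·3): 0.52 vs {0.16, 0.18, 0.32, 0.50} → pass.
TB (methods 2·3): 0.59 vs {0.17, 0.21, 0.32, 0.46} → pass.
TC (methods 1·2): 0.80 vs {0.30, 0.21, 0.56, 0.59} → pass.
TC (methods 1·3): 0.42 vs {0.29, 0.15, 0.50, 0.32} → fail.
TC (methods 2·3): 0.53 vs {0.25, 0.21, 0.46, 0.32} → pass.
1 of 9 fail.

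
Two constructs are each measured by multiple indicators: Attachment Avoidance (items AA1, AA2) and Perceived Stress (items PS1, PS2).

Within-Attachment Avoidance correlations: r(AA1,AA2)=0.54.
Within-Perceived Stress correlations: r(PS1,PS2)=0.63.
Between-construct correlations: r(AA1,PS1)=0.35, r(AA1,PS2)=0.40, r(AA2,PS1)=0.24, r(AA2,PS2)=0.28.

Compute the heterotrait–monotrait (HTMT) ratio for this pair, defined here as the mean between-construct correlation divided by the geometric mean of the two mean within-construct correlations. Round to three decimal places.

Mean between = 1.27/4 = 0.3175.
Mean within-AA = 0.54/1 = 0.5400; mean within-PS = 0.63/1 = 0.6300.
Geometric mean = √(0.5400 × 0.6300) = 0.5833.
HTMT = 0.3175 / 0.5833 = 0.544.

0.544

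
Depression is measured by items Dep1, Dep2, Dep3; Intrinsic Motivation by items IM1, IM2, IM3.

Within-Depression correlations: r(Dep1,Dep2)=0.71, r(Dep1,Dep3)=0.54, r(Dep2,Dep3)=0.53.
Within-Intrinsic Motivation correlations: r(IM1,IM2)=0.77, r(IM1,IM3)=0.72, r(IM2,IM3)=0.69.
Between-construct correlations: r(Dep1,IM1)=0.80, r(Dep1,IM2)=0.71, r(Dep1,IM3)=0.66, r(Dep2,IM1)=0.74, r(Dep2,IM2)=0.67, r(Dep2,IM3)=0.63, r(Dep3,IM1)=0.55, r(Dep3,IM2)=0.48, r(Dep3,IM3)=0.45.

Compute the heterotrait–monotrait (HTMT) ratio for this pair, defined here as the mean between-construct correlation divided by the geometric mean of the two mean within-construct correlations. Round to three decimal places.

0.963

Mean heterotrait r = 5.69/9 = 0.6322.
Mean within-Dep = 1.78/3 = 0.5933; mean within-IM = 2.18/3 = 0.7267.
Geometric mean = √(0.5933 × 0.7267) = 0.6566.
HTMT = 0.6322 / 0.6566 = 0.963.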